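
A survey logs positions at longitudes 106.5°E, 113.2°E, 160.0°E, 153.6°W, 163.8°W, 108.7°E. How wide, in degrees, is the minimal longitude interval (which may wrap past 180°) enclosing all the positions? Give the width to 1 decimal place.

99.9°

Sort the longitudes: -163.8°, -153.6°, +106.5°, +108.7°, +113.2°, +160.0°.
Eastward gaps between consecutive values (wrapping around): 10.2°, 260.1°, 2.2°, 4.5°, 46.8°, 36.2°.
Largest gap = 260.1° ⇒ minimal covering band is its complement: 360° − 260.1° = 99.9°.
Band runs from +106.5° eastward to -153.6°, crossing the antimeridian.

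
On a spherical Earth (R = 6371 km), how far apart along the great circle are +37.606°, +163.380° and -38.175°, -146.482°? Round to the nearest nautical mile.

Δλ = -146.482 − 163.380 = -309.862°; wrapped into (−180°, 180°]: 50.138°.
Δφ = -38.175 − 37.606 = -75.781°.
a = sin²(Δφ/2) + cos φ₁ · cos φ₂ · sin²(Δλ/2) = 0.488995.
c = 2·atan2(√a, √(1−a)) = 1.54878 rad → d = 6371·c ≈ 9867.30 km ≈ 5327.92 nmi.

5328 nmi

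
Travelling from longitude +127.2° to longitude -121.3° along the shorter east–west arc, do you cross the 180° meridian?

Yes

Naïve |-121.3 − 127.2| = 248.5° > 180°, so the shorter arc goes the other way round — across 180°.
Signed shortest Δλ = ((-121.3 − 127.2 + 180) mod 360) − 180 = 111.5°.
Going east by 111.5° from +127.2° passes through 180° before reaching -121.3°.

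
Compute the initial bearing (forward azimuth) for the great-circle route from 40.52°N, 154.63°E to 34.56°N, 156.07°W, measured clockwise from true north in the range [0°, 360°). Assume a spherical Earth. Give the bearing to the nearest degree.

Δλ = -156.07 − 154.63 = -310.70°; wrapped into (−180°, 180°]: 49.30°.
θ = atan2( sin Δλ · cos φ₂ , cos φ₁ · sin φ₂ − sin φ₁ · cos φ₂ · cos Δλ )
  = atan2(0.62435, 0.08231) = 82.489° → normalised to [0°, 360°): 82.489°.

82°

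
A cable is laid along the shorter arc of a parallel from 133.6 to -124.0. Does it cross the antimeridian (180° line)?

Yes

Naïve |-124.0 − 133.6| = 257.6° > 180°, so the shorter arc goes the other way round — across 180°.
Signed shortest Δλ = ((-124.0 − 133.6 + 180) mod 360) − 180 = 102.4°.
Going east by 102.4° from +133.6° passes through 180° before reaching -124.0°.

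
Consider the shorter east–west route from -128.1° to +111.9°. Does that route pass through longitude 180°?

Yes

Naïve |111.9 − -128.1| = 240.0° > 180°, so the shorter arc goes the other way round — across 180°.
Signed shortest Δλ = ((111.9 − -128.1 + 180) mod 360) − 180 = -120.0°.
Going west by 120.0° from -128.1° passes through 180° before reaching +111.9°.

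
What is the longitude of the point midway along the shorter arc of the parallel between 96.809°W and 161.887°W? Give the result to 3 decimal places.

Signed shortest Δλ from -96.809° to -161.887° is -65.078°.
Midpoint longitude = -96.809° + (-65.078°)/2 = -96.809° − 32.539° = -129.348°.

129.348°W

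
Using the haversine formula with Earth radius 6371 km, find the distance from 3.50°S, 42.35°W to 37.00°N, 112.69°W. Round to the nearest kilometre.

Δλ = -112.69 − -42.35 = -70.34°.
Δφ = 37.00 − -3.50 = 40.50°.
a = sin²(Δφ/2) + cos φ₁ · cos φ₂ · sin²(Δλ/2) = 0.384275.
c = 2·atan2(√a, √(1−a)) = 1.33723 rad → d = 6371·c ≈ 8519.48 km.

8519 km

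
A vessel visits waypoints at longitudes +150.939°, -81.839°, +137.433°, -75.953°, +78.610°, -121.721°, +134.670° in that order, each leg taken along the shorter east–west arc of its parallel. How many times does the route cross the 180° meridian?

Leg 1: +150.939° → -81.839°, shortest Δλ = 127.222° (east) — crosses 180°.
Leg 2: -81.839° → +137.433°, shortest Δλ = -140.728° (west) — crosses 180°.
Leg 3: +137.433° → -75.953°, shortest Δλ = 146.614° (east) — crosses 180°.
Leg 4: -75.953° → +78.610°, shortest Δλ = 154.563° (east) — does not cross 180°.
Leg 5: +78.610° → -121.721°, shortest Δλ = 159.669° (east) — crosses 180°.
Leg 6: -121.721° → +134.670°, shortest Δλ = -103.609° (west) — crosses 180°.
Total crossings: 5.

5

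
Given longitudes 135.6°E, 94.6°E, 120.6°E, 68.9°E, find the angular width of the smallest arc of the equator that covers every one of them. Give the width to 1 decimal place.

Sort the longitudes: +68.9°, +94.6°, +120.6°, +135.6°.
Eastward gaps between consecutive values (wrapping around): 25.7°, 26.0°, 15.0°, 293.3°.
Largest gap = 293.3° ⇒ minimal covering band is its complement: 360° − 293.3° = 66.7°.
Band runs from +68.9° eastward to +135.6°.

66.7°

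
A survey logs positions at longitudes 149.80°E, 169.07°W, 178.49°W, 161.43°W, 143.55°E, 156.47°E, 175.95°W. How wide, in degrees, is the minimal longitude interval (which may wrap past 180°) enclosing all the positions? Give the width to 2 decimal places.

55.02°

Sort the longitudes: -178.49°, -175.95°, -169.07°, -161.43°, +143.55°, +149.80°, +156.47°.
Eastward gaps between consecutive values (wrapping around): 2.54°, 6.88°, 7.64°, 304.98°, 6.25°, 6.67°, 25.04°.
Largest gap = 304.98° ⇒ minimal covering band is its complement: 360° − 304.98° = 55.02°.
Band runs from +143.55° eastward to -161.43°, crossing the antimeridian.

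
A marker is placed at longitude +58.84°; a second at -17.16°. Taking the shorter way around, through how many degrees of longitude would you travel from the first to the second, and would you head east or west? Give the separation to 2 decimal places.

76.00° west

Raw difference: -17.16 − 58.84 = -76.0°.
Normalise into (−180°, 180°]: -76.0° stays -76.0°.
Negative ⇒ the second point lies to the west; separation 76.00°.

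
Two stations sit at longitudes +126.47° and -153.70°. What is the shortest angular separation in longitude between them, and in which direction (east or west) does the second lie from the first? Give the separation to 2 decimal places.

Raw difference: -153.70 − 126.47 = -280.17°.
Normalise into (−180°, 180°]: -280.17° + 360° = 79.83°.
Positive ⇒ the second point lies to the east; separation 79.83°.

79.83° east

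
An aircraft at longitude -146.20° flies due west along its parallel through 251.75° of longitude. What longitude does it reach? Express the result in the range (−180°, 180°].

-37.95°

Start at -146.20°; shift −251.75° → -397.95°.
-397.95° lies outside (−180°, 180°]; add 360° → -37.95°.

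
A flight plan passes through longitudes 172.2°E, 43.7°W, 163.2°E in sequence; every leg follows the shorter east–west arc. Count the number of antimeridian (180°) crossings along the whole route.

2

Leg 1: +172.2° → -43.7°, shortest Δλ = 144.1° (east) — crosses 180°.
Leg 2: -43.7° → +163.2°, shortest Δλ = -153.1° (west) — crosses 180°.
Total crossings: 2.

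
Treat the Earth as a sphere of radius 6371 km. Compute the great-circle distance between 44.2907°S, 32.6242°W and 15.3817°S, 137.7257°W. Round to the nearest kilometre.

9973 km

Δλ = -137.7257 − -32.6242 = -105.1015°.
Δφ = -15.3817 − -44.2907 = 28.9090°.
a = sin²(Δφ/2) + cos φ₁ · cos φ₂ · sin²(Δλ/2) = 0.497293.
c = 2·atan2(√a, √(1−a)) = 1.56538 rad → d = 6371·c ≈ 9973.05 km.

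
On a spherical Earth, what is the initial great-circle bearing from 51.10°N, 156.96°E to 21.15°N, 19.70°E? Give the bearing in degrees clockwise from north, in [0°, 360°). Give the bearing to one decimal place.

320.2°

Δλ = 19.70 − 156.96 = -137.26°.
θ = atan2( sin Δλ · cos φ₂ , cos φ₁ · sin φ₂ − sin φ₁ · cos φ₂ · cos Δλ )
  = atan2(-0.63296, 0.75965) = -39.802° → normalised to [0°, 360°): 320.198°.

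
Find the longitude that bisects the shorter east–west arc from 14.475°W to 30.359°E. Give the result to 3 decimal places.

7.942°E

Signed shortest Δλ from -14.475° to +30.359° is +44.834°.
Midpoint longitude = -14.475° + (+44.834°)/2 = -14.475° + 22.417° = +7.942°.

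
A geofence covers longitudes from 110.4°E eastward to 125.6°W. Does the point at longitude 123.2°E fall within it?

Band width going east from +110.4° to -125.6°: ((-125.6 − 110.4) mod 360) = 124.0°.
Offset of +123.2° east of the west edge: ((123.2 − 110.4) mod 360) = 12.8°.
12.8° ≤ 124.0° ⇒ inside.

Yes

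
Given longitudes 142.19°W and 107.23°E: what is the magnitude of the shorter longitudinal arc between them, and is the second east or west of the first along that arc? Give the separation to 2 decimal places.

Raw difference: 107.23 − -142.19 = 249.42°.
Normalise into (−180°, 180°]: 249.42° − 360° = -110.58°.
Negative ⇒ the second point lies to the west; separation 110.58°.

110.58° west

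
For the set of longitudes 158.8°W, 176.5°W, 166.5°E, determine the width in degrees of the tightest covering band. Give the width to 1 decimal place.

34.7°

Sort the longitudes: -176.5°, -158.8°, +166.5°.
Eastward gaps between consecutive values (wrapping around): 17.7°, 325.3°, 17.0°.
Largest gap = 325.3° ⇒ minimal covering band is its complement: 360° − 325.3° = 34.7°.
Band runs from +166.5° eastward to -158.8°, crossing the antimeridian.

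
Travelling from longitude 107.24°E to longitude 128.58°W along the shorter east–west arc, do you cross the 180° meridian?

Naïve |-128.58 − 107.24| = 235.82° > 180°, so the shorter arc goes the other way round — across 180°.
Signed shortest Δλ = ((-128.58 − 107.24 + 180) mod 360) − 180 = 124.18°.
Going east by 124.18° from +107.24° passes through 180° before reaching -128.58°.

Yes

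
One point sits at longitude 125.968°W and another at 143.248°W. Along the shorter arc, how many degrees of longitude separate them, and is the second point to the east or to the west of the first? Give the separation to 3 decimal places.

Raw difference: -143.248 − -125.968 = -17.28°.
Normalise into (−180°, 180°]: -17.28° stays -17.28°.
Negative ⇒ the second point lies to the west; separation 17.280°.

17.280° west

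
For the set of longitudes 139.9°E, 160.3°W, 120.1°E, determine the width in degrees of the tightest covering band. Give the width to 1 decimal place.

Sort the longitudes: -160.3°, +120.1°, +139.9°.
Eastward gaps between consecutive values (wrapping around): 280.4°, 19.8°, 59.8°.
Largest gap = 280.4° ⇒ minimal covering band is its complement: 360° − 280.4° = 79.6°.
Band runs from +120.1° eastward to -160.3°, crossing the antimeridian.

79.6°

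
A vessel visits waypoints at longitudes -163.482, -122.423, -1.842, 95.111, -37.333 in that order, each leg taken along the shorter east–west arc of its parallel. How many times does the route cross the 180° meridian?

0

Leg 1: -163.482° → -122.423°, shortest Δλ = 41.059° (east) — does not cross 180°.
Leg 2: -122.423° → -1.842°, shortest Δλ = 120.581° (east) — does not cross 180°.
Leg 3: -1.842° → +95.111°, shortest Δλ = 96.953° (east) — does not cross 180°.
Leg 4: +95.111° → -37.333°, shortest Δλ = -132.444° (west) — does not cross 180°.
Total crossings: 0.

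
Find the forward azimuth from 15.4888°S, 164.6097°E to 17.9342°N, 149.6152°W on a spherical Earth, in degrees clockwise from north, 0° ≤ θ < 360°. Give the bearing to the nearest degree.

55°

Δλ = -149.6152 − 164.6097 = -314.2249°; wrapped into (−180°, 180°]: 45.7751°.
θ = atan2( sin Δλ · cos φ₂ , cos φ₁ · sin φ₂ − sin φ₁ · cos φ₂ · cos Δλ )
  = atan2(0.68179, 0.47395) = 55.194° → normalised to [0°, 360°): 55.194°.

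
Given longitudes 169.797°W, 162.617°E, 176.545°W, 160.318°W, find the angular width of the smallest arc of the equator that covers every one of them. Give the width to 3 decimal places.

37.065°

Sort the longitudes: -176.545°, -169.797°, -160.318°, +162.617°.
Eastward gaps between consecutive values (wrapping around): 6.748°, 9.479°, 322.935°, 20.838°.
Largest gap = 322.935° ⇒ minimal covering band is its complement: 360° − 322.935° = 37.065°.
Band runs from +162.617° eastward to -160.318°, crossing the antimeridian.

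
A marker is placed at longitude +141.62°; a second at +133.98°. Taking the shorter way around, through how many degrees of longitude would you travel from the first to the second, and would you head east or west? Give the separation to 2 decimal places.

Raw difference: 133.98 − 141.62 = -7.64°.
Normalise into (−180°, 180°]: -7.64° stays -7.64°.
Negative ⇒ the second point lies to the west; separation 7.64°.

7.64° west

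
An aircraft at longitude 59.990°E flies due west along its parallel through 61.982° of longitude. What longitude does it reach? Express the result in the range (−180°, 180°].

Start at +59.990°; shift −61.982° → -1.992°.
-1.992° already lies in (−180°, 180°].

1.992°W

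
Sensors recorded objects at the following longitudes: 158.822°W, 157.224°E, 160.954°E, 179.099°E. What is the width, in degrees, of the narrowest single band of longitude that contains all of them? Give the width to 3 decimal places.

Sort the longitudes: -158.822°, +157.224°, +160.954°, +179.099°.
Eastward gaps between consecutive values (wrapping around): 316.046°, 3.730°, 18.145°, 22.079°.
Largest gap = 316.046° ⇒ minimal covering band is its complement: 360° − 316.046° = 43.954°.
Band runs from +157.224° eastward to -158.822°, crossing the antimeridian.

43.954°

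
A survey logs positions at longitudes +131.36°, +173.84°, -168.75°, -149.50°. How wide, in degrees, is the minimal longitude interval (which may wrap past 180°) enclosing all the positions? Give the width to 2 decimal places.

Sort the longitudes: -168.75°, -149.50°, +131.36°, +173.84°.
Eastward gaps between consecutive values (wrapping around): 19.25°, 280.86°, 42.48°, 17.41°.
Largest gap = 280.86° ⇒ minimal covering band is its complement: 360° − 280.86° = 79.14°.
Band runs from +131.36° eastward to -149.50°, crossing the antimeridian.

79.14°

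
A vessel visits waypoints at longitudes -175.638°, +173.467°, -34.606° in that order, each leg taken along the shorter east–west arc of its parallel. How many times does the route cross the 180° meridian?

Leg 1: -175.638° → +173.467°, shortest Δλ = -10.895° (west) — crosses 180°.
Leg 2: +173.467° → -34.606°, shortest Δλ = 151.927° (east) — crosses 180°.
Total crossings: 2.

2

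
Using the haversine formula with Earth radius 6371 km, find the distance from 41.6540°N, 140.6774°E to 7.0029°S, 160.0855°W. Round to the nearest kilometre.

8078 km

Δλ = -160.0855 − 140.6774 = -300.7629°; wrapped into (−180°, 180°]: 59.2371°.
Δφ = -7.0029 − 41.6540 = -48.6569°.
a = sin²(Δφ/2) + cos φ₁ · cos φ₂ · sin²(Δλ/2) = 0.350857.
c = 2·atan2(√a, √(1−a)) = 1.26790 rad → d = 6371·c ≈ 8077.79 km.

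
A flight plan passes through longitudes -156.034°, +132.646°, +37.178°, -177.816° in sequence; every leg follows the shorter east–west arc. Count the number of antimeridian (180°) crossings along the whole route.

Leg 1: -156.034° → +132.646°, shortest Δλ = -71.32° (west) — crosses 180°.
Leg 2: +132.646° → +37.178°, shortest Δλ = -95.468° (west) — does not cross 180°.
Leg 3: +37.178° → -177.816°, shortest Δλ = 145.006° (east) — crosses 180°.
Total crossings: 2.

2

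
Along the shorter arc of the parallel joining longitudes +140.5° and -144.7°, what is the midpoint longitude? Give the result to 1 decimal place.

Signed shortest Δλ from +140.5° to -144.7° is +74.8°.
Midpoint longitude = +140.5° + (+74.8°)/2 = +140.5° + 37.4° = +177.9°.
(The naïve average (+140.5 + -144.7)/2 = -2.1° is on the wrong side of the globe.)

+177.9°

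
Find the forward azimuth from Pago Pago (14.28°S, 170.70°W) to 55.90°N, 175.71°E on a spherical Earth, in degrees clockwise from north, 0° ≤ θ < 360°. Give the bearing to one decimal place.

352.0°

Δλ = 175.71 − -170.70 = 346.41°; wrapped into (−180°, 180°]: -13.59°.
θ = atan2( sin Δλ · cos φ₂ , cos φ₁ · sin φ₂ − sin φ₁ · cos φ₂ · cos Δλ )
  = atan2(-0.13173, 0.93689) = -8.004° → normalised to [0°, 360°): 351.996°.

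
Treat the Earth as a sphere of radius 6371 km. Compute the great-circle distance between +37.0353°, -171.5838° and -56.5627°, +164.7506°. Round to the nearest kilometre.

10644 km

Δλ = 164.7506 − -171.5838 = 336.3344°; wrapped into (−180°, 180°]: -23.6656°.
Δφ = -56.5627 − 37.0353 = -93.5980°.
a = sin²(Δφ/2) + cos φ₁ · cos φ₂ · sin²(Δλ/2) = 0.549873.
c = 2·atan2(√a, √(1−a)) = 1.67071 rad → d = 6371·c ≈ 10644.09 km.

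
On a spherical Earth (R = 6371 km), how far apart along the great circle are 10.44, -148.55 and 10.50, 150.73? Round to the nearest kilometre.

Δλ = 150.73 − -148.55 = 299.28°; wrapped into (−180°, 180°]: -60.72°.
Δφ = 10.50 − 10.44 = 0.06°.
a = sin²(Δφ/2) + cos φ₁ · cos φ₂ · sin²(Δλ/2) = 0.247025.
c = 2·atan2(√a, √(1−a)) = 1.04031 rad → d = 6371·c ≈ 6627.84 km.

6628 km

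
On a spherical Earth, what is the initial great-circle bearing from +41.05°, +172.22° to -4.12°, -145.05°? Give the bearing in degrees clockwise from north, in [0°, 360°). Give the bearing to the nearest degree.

Δλ = -145.05 − 172.22 = -317.27°; wrapped into (−180°, 180°]: 42.73°.
θ = atan2( sin Δλ · cos φ₂ , cos φ₁ · sin φ₂ − sin φ₁ · cos φ₂ · cos Δλ )
  = atan2(0.67679, -0.53533) = 128.344° → normalised to [0°, 360°): 128.344°.

128°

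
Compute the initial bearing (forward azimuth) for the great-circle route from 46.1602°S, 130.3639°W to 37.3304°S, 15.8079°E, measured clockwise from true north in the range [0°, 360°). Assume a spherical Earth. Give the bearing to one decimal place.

Δλ = 15.8079 − -130.3639 = 146.1718°.
θ = atan2( sin Δλ · cos φ₂ , cos φ₁ · sin φ₂ − sin φ₁ · cos φ₂ · cos Δλ )
  = atan2(0.44266, -0.89646) = 153.720° → normalised to [0°, 360°): 153.720°.

153.7°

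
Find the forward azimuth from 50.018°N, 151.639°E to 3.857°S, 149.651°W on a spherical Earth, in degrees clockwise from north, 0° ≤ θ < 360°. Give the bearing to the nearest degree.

117°

Δλ = -149.651 − 151.639 = -301.290°; wrapped into (−180°, 180°]: 58.710°.
θ = atan2( sin Δλ · cos φ₂ , cos φ₁ · sin φ₂ − sin φ₁ · cos φ₂ · cos Δλ )
  = atan2(0.85261, -0.44029) = 117.312° → normalised to [0°, 360°): 117.312°.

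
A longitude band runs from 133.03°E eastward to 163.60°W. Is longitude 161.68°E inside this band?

Yes

Band width going east from +133.03° to -163.60°: ((-163.60 − 133.03) mod 360) = 63.37°.
Offset of +161.68° east of the west edge: ((161.68 − 133.03) mod 360) = 28.65°.
28.65° ≤ 63.37° ⇒ inside.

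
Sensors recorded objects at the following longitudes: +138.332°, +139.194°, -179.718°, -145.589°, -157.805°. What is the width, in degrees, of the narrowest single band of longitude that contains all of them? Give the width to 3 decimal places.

Sort the longitudes: -179.718°, -157.805°, -145.589°, +138.332°, +139.194°.
Eastward gaps between consecutive values (wrapping around): 21.913°, 12.216°, 283.921°, 0.862°, 41.088°.
Largest gap = 283.921° ⇒ minimal covering band is its complement: 360° − 283.921° = 76.079°.
Band runs from +138.332° eastward to -145.589°, crossing the antimeridian.

76.079°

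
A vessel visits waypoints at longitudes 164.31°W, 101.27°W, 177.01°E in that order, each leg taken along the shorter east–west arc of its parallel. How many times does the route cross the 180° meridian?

Leg 1: -164.31° → -101.27°, shortest Δλ = 63.04° (east) — does not cross 180°.
Leg 2: -101.27° → +177.01°, shortest Δλ = -81.72° (west) — crosses 180°.
Total crossings: 1.

1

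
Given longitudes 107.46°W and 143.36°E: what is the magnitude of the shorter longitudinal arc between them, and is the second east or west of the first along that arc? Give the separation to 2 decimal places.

109.18° west

Raw difference: 143.36 − -107.46 = 250.82°.
Normalise into (−180°, 180°]: 250.82° − 360° = -109.18°.
Negative ⇒ the second point lies to the west; separation 109.18°.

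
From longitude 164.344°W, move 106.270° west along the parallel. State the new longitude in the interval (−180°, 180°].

89.386°E

Start at -164.344°; shift −106.270° → -270.614°.
-270.614° lies outside (−180°, 180°]; add 360° → +89.386°.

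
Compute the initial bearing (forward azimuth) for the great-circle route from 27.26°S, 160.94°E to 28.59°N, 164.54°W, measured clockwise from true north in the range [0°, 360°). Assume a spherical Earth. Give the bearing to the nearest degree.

Δλ = -164.54 − 160.94 = -325.48°; wrapped into (−180°, 180°]: 34.52°.
θ = atan2( sin Δλ · cos φ₂ , cos φ₁ · sin φ₂ − sin φ₁ · cos φ₂ · cos Δλ )
  = atan2(0.49759, 0.75676) = 33.326° → normalised to [0°, 360°): 33.326°.

33°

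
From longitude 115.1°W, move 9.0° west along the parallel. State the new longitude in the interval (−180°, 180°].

Start at -115.1°; shift −9.0° → -124.1°.
-124.1° already lies in (−180°, 180°].

124.1°W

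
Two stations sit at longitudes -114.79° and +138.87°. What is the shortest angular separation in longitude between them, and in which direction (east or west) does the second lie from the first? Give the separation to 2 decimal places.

Raw difference: 138.87 − -114.79 = 253.66°.
Normalise into (−180°, 180°]: 253.66° − 360° = -106.34°.
Negative ⇒ the second point lies to the west; separation 106.34°.

106.34° west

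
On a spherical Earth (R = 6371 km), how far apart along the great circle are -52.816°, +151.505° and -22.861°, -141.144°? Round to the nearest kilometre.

Δλ = -141.144 − 151.505 = -292.649°; wrapped into (−180°, 180°]: 67.351°.
Δφ = -22.861 − -52.816 = 29.955°.
a = sin²(Δφ/2) + cos φ₁ · cos φ₂ · sin²(Δλ/2) = 0.238015.
c = 2·atan2(√a, √(1−a)) = 1.01929 rad → d = 6371·c ≈ 6493.90 km.

6494 km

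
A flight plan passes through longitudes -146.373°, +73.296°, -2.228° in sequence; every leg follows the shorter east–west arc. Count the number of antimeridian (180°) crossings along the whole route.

Leg 1: -146.373° → +73.296°, shortest Δλ = -140.331° (west) — crosses 180°.
Leg 2: +73.296° → -2.228°, shortest Δλ = -75.524° (west) — does not cross 180°.
Total crossings: 1.

1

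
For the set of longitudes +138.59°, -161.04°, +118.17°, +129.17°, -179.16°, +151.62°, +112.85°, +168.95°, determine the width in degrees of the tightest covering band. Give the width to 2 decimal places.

86.11°

Sort the longitudes: -179.16°, -161.04°, +112.85°, +118.17°, +129.17°, +138.59°, +151.62°, +168.95°.
Eastward gaps between consecutive values (wrapping around): 18.12°, 273.89°, 5.32°, 11.00°, 9.42°, 13.03°, 17.33°, 11.89°.
Largest gap = 273.89° ⇒ minimal covering band is its complement: 360° − 273.89° = 86.11°.
Band runs from +112.85° eastward to -161.04°, crossing the antimeridian.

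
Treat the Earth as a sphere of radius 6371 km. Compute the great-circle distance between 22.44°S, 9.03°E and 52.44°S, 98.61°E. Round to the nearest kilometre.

8021 km

Δλ = 98.61 − 9.03 = 89.58°.
Δφ = -52.44 − -22.44 = -30.00°.
a = sin²(Δφ/2) + cos φ₁ · cos φ₂ · sin²(Δλ/2) = 0.346639.
c = 2·atan2(√a, √(1−a)) = 1.25905 rad → d = 6371·c ≈ 8021.40 km.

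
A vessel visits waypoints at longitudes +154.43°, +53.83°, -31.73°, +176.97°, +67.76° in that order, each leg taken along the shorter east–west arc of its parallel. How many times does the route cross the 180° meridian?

Leg 1: +154.43° → +53.83°, shortest Δλ = -100.6° (west) — does not cross 180°.
Leg 2: +53.83° → -31.73°, shortest Δλ = -85.56° (west) — does not cross 180°.
Leg 3: -31.73° → +176.97°, shortest Δλ = -151.3° (west) — crosses 180°.
Leg 4: +176.97° → +67.76°, shortest Δλ = -109.21° (west) — does not cross 180°.
Total crossings: 1.

1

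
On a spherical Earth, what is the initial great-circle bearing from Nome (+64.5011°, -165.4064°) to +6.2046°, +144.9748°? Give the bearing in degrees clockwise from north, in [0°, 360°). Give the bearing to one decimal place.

Δλ = 144.9748 − -165.4064 = 310.3812°; wrapped into (−180°, 180°]: -49.6188°.
θ = atan2( sin Δλ · cos φ₂ , cos φ₁ · sin φ₂ − sin φ₁ · cos φ₂ · cos Δλ )
  = atan2(-0.75729, -0.53481) = -125.230° → normalised to [0°, 360°): 234.770°.

234.8°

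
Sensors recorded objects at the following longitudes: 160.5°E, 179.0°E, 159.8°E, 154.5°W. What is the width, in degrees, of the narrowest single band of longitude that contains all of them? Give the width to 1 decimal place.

45.7°

Sort the longitudes: -154.5°, +159.8°, +160.5°, +179.0°.
Eastward gaps between consecutive values (wrapping around): 314.3°, 0.7°, 18.5°, 26.5°.
Largest gap = 314.3° ⇒ minimal covering band is its complement: 360° − 314.3° = 45.7°.
Band runs from +159.8° eastward to -154.5°, crossing the antimeridian.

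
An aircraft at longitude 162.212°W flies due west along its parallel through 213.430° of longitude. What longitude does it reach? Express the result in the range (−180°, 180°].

15.642°W

Start at -162.212°; shift −213.430° → -375.642°.
-375.642° lies outside (−180°, 180°]; add 360° → -15.642°.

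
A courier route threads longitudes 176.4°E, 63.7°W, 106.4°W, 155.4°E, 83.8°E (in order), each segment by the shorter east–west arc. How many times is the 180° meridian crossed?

Leg 1: +176.4° → -63.7°, shortest Δλ = 119.9° (east) — crosses 180°.
Leg 2: -63.7° → -106.4°, shortest Δλ = -42.7° (west) — does not cross 180°.
Leg 3: -106.4° → +155.4°, shortest Δλ = -98.2° (west) — crosses 180°.
Leg 4: +155.4° → +83.8°, shortest Δλ = -71.6° (west) — does not cross 180°.
Total crossings: 2.

2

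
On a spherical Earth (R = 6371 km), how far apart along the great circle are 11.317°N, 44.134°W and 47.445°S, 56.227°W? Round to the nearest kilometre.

Δλ = -56.227 − -44.134 = -12.093°.
Δφ = -47.445 − 11.317 = -58.762°.
a = sin²(Δφ/2) + cos φ₁ · cos φ₂ · sin²(Δλ/2) = 0.248061.
c = 2·atan2(√a, √(1−a)) = 1.04271 rad → d = 6371·c ≈ 6643.13 km.

6643 km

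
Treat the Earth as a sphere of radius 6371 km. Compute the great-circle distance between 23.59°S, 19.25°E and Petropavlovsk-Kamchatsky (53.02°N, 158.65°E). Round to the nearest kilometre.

Δλ = 158.65 − 19.25 = 139.40°.
Δφ = 53.02 − -23.59 = 76.61°.
a = sin²(Δφ/2) + cos φ₁ · cos φ₂ · sin²(Δλ/2) = 0.869125.
c = 2·atan2(√a, √(1−a)) = 2.40127 rad → d = 6371·c ≈ 15298.49 km.

15298 km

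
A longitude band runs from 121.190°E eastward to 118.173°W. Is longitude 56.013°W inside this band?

Band width going east from +121.190° to -118.173°: ((-118.173 − 121.190) mod 360) = 120.637°.
Offset of -56.013° east of the west edge: ((-56.013 − 121.190) mod 360) = 182.797°.
182.797° > 120.637° ⇒ outside.

No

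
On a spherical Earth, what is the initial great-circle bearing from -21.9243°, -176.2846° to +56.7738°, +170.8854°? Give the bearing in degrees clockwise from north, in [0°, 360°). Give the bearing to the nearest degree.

353°

Δλ = 170.8854 − -176.2846 = 347.1700°; wrapped into (−180°, 180°]: -12.8300°.
θ = atan2( sin Δλ · cos φ₂ , cos φ₁ · sin φ₂ − sin φ₁ · cos φ₂ · cos Δλ )
  = atan2(-0.12168, 0.97550) = -7.110° → normalised to [0°, 360°): 352.890°.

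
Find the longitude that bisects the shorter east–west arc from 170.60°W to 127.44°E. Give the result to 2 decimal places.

Signed shortest Δλ from -170.60° to +127.44° is -61.96°.
Midpoint longitude = -170.60° + (-61.96°)/2 = -170.60° − 30.98° = -201.58°.
Normalise into (−180°, 180°]: +158.42°.
(The naïve average (-170.60 + +127.44)/2 = -21.58° is on the wrong side of the globe.)

158.42°E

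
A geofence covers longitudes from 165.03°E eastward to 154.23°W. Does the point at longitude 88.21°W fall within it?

No

Band width going east from +165.03° to -154.23°: ((-154.23 − 165.03) mod 360) = 40.74°.
Offset of -88.21° east of the west edge: ((-88.21 − 165.03) mod 360) = 106.76°.
106.76° > 40.74° ⇒ outside.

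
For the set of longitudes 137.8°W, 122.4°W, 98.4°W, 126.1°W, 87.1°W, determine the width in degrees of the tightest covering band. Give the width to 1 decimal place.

50.7°

Sort the longitudes: -137.8°, -126.1°, -122.4°, -98.4°, -87.1°.
Eastward gaps between consecutive values (wrapping around): 11.7°, 3.7°, 24.0°, 11.3°, 309.3°.
Largest gap = 309.3° ⇒ minimal covering band is its complement: 360° − 309.3° = 50.7°.
Band runs from -137.8° eastward to -87.1°.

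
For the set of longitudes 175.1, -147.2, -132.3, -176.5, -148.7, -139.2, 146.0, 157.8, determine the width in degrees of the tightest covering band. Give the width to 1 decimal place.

81.7°

Sort the longitudes: -176.5°, -148.7°, -147.2°, -139.2°, -132.3°, +146.0°, +157.8°, +175.1°.
Eastward gaps between consecutive values (wrapping around): 27.8°, 1.5°, 8.0°, 6.9°, 278.3°, 11.8°, 17.3°, 8.4°.
Largest gap = 278.3° ⇒ minimal covering band is its complement: 360° − 278.3° = 81.7°.
Band runs from +146.0° eastward to -132.3°, crossing the antimeridian.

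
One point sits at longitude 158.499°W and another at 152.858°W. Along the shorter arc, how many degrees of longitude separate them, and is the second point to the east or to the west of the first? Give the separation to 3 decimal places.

Raw difference: -152.858 − -158.499 = 5.641°.
Normalise into (−180°, 180°]: 5.641° stays 5.641°.
Positive ⇒ the second point lies to the east; separation 5.641°.

5.641° east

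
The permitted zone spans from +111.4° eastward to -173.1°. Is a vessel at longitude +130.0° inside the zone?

Band width going east from +111.4° to -173.1°: ((-173.1 − 111.4) mod 360) = 75.5°.
Offset of +130.0° east of the west edge: ((130.0 − 111.4) mod 360) = 18.6°.
18.6° ≤ 75.5° ⇒ inside.

Yes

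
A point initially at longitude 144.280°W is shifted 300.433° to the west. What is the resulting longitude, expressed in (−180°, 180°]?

84.713°W

Start at -144.280°; shift −300.433° → -444.713°.
-444.713° lies outside (−180°, 180°]; add 360° → -84.713°.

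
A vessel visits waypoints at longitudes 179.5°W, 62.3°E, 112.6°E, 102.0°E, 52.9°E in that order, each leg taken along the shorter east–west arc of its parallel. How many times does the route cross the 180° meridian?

Leg 1: -179.5° → +62.3°, shortest Δλ = -118.2° (west) — crosses 180°.
Leg 2: +62.3° → +112.6°, shortest Δλ = 50.3° (east) — does not cross 180°.
Leg 3: +112.6° → +102.0°, shortest Δλ = -10.6° (west) — does not cross 180°.
Leg 4: +102.0° → +52.9°, shortest Δλ = -49.1° (west) — does not cross 180°.
Total crossings: 1.

1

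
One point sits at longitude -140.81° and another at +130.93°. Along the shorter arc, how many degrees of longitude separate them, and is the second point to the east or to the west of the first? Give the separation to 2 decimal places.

Raw difference: 130.93 − -140.81 = 271.74°.
Normalise into (−180°, 180°]: 271.74° − 360° = -88.26°.
Negative ⇒ the second point lies to the west; separation 88.26°.

88.26° west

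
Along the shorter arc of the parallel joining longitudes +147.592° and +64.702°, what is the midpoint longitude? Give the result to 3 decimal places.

+106.147°

Signed shortest Δλ from +147.592° to +64.702° is -82.890°.
Midpoint longitude = +147.592° + (-82.890°)/2 = +147.592° − 41.445° = +106.147°.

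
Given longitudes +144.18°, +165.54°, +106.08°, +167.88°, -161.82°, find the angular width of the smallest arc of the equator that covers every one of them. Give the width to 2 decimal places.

92.10°

Sort the longitudes: -161.82°, +106.08°, +144.18°, +165.54°, +167.88°.
Eastward gaps between consecutive values (wrapping around): 267.90°, 38.10°, 21.36°, 2.34°, 30.30°.
Largest gap = 267.90° ⇒ minimal covering band is its complement: 360° − 267.90° = 92.10°.
Band runs from +106.08° eastward to -161.82°, crossing the antimeridian.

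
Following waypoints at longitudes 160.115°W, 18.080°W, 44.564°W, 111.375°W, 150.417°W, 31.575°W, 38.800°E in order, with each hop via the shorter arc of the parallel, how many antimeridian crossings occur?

0

Leg 1: -160.115° → -18.080°, shortest Δλ = 142.035° (east) — does not cross 180°.
Leg 2: -18.080° → -44.564°, shortest Δλ = -26.484° (west) — does not cross 180°.
Leg 3: -44.564° → -111.375°, shortest Δλ = -66.811° (west) — does not cross 180°.
Leg 4: -111.375° → -150.417°, shortest Δλ = -39.042° (west) — does not cross 180°.
Leg 5: -150.417° → -31.575°, shortest Δλ = 118.842° (east) — does not cross 180°.
Leg 6: -31.575° → +38.800°, shortest Δλ = 70.375° (east) — does not cross 180°.
Total crossings: 0.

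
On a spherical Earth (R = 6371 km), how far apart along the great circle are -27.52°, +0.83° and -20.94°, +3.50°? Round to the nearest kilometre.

Δλ = 3.50 − 0.83 = 2.67°.
Δφ = -20.94 − -27.52 = 6.58°.
a = sin²(Δφ/2) + cos φ₁ · cos φ₂ · sin²(Δλ/2) = 0.003743.
c = 2·atan2(√a, √(1−a)) = 0.12244 rad → d = 6371·c ≈ 780.06 km.

780 km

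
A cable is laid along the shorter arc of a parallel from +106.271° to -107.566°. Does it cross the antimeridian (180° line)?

Yes

Naïve |-107.566 − 106.271| = 213.837° > 180°, so the shorter arc goes the other way round — across 180°.
Signed shortest Δλ = ((-107.566 − 106.271 + 180) mod 360) − 180 = 146.163°.
Going east by 146.163° from +106.271° passes through 180° before reaching -107.566°.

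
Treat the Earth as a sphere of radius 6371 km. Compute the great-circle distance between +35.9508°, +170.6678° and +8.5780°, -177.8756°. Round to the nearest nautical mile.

1759 nmi

Δλ = -177.8756 − 170.6678 = -348.5434°; wrapped into (−180°, 180°]: 11.4566°.
Δφ = 8.5780 − 35.9508 = -27.3728°.
a = sin²(Δφ/2) + cos φ₁ · cos φ₂ · sin²(Δλ/2) = 0.063958.
c = 2·atan2(√a, √(1−a)) = 0.51135 rad → d = 6371·c ≈ 3257.81 km ≈ 1759.08 nmi.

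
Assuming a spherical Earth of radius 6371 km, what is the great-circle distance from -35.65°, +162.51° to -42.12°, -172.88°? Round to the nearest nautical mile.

1209 nmi

Δλ = -172.88 − 162.51 = -335.39°; wrapped into (−180°, 180°]: 24.61°.
Δφ = -42.12 − -35.65 = -6.47°.
a = sin²(Δφ/2) + cos φ₁ · cos φ₂ · sin²(Δλ/2) = 0.030560.
c = 2·atan2(√a, √(1−a)) = 0.35143 rad → d = 6371·c ≈ 2238.97 km ≈ 1208.95 nmi.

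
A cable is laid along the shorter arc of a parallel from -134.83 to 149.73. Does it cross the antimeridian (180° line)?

Yes

Naïve |149.73 − -134.83| = 284.56° > 180°, so the shorter arc goes the other way round — across 180°.
Signed shortest Δλ = ((149.73 − -134.83 + 180) mod 360) − 180 = -75.44°.
Going west by 75.44° from -134.83° passes through 180° before reaching +149.73°.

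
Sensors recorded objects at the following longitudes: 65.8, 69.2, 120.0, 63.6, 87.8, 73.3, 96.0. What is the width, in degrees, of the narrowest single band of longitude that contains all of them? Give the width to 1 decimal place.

Sort the longitudes: +63.6°, +65.8°, +69.2°, +73.3°, +87.8°, +96.0°, +120.0°.
Eastward gaps between consecutive values (wrapping around): 2.2°, 3.4°, 4.1°, 14.5°, 8.2°, 24.0°, 303.6°.
Largest gap = 303.6° ⇒ minimal covering band is its complement: 360° − 303.6° = 56.4°.
Band runs from +63.6° eastward to +120.0°.

56.4°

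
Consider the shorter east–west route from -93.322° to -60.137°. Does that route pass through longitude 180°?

Signed shortest Δλ = ((-60.137 − -93.322 + 180) mod 360) − 180 = 33.185°.
Going east by 33.185° from -93.322° reaches -60.137° without touching 180°.

No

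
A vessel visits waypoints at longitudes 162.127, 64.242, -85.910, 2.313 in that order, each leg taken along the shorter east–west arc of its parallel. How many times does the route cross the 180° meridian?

Leg 1: +162.127° → +64.242°, shortest Δλ = -97.885° (west) — does not cross 180°.
Leg 2: +64.242° → -85.910°, shortest Δλ = -150.152° (west) — does not cross 180°.
Leg 3: -85.910° → +2.313°, shortest Δλ = 88.223° (east) — does not cross 180°.
Total crossings: 0.

0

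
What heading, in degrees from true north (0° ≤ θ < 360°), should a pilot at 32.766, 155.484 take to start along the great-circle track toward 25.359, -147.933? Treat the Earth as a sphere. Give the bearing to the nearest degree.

83°

Δλ = -147.933 − 155.484 = -303.417°; wrapped into (−180°, 180°]: 56.583°.
θ = atan2( sin Δλ · cos φ₂ , cos φ₁ · sin φ₂ − sin φ₁ · cos φ₂ · cos Δλ )
  = atan2(0.75426, 0.09080) = 83.135° → normalised to [0°, 360°): 83.135°.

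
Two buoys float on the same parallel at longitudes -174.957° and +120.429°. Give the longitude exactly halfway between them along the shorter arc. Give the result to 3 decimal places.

Signed shortest Δλ from -174.957° to +120.429° is -64.614°.
Midpoint longitude = -174.957° + (-64.614°)/2 = -174.957° − 32.307° = -207.264°.
Normalise into (−180°, 180°]: +152.736°.
(The naïve average (-174.957 + +120.429)/2 = -27.264° is on the wrong side of the globe.)

+152.736°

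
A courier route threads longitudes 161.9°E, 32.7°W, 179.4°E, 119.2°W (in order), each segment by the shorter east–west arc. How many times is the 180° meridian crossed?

Leg 1: +161.9° → -32.7°, shortest Δλ = 165.4° (east) — crosses 180°.
Leg 2: -32.7° → +179.4°, shortest Δλ = -147.9° (west) — crosses 180°.
Leg 3: +179.4° → -119.2°, shortest Δλ = 61.4° (east) — crosses 180°.
Total crossings: 3.

3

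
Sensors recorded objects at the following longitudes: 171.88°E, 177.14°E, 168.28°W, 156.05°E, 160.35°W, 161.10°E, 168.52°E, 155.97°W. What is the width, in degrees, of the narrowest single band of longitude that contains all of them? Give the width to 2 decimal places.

47.98°

Sort the longitudes: -168.28°, -160.35°, -155.97°, +156.05°, +161.10°, +168.52°, +171.88°, +177.14°.
Eastward gaps between consecutive values (wrapping around): 7.93°, 4.38°, 312.02°, 5.05°, 7.42°, 3.36°, 5.26°, 14.58°.
Largest gap = 312.02° ⇒ minimal covering band is its complement: 360° − 312.02° = 47.98°.
Band runs from +156.05° eastward to -155.97°, crossing the antimeridian.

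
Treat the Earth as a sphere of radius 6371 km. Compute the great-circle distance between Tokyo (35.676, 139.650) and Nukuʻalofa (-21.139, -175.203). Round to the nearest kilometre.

Δλ = -175.203 − 139.650 = -314.853°; wrapped into (−180°, 180°]: 45.147°.
Δφ = -21.139 − 35.676 = -56.815°.
a = sin²(Δφ/2) + cos φ₁ · cos φ₂ · sin²(Δλ/2) = 0.337974.
c = 2·atan2(√a, √(1−a)) = 1.24079 rad → d = 6371·c ≈ 7905.05 km.

7905 km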